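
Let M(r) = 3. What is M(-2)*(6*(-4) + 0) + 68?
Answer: -4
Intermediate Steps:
M(-2)*(6*(-4) + 0) + 68 = 3*(6*(-4) + 0) + 68 = 3*(-24 + 0) + 68 = 3*(-24) + 68 = -72 + 68 = -4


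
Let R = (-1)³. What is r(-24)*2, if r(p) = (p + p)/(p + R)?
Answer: 96/25 ≈ 3.8400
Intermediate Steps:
R = -1
r(p) = 2*p/(-1 + p) (r(p) = (p + p)/(p - 1) = (2*p)/(-1 + p) = 2*p/(-1 + p))
r(-24)*2 = (2*(-24)/(-1 - 24))*2 = (2*(-24)/(-25))*2 = (2*(-24)*(-1/25))*2 = (48/25)*2 = 96/25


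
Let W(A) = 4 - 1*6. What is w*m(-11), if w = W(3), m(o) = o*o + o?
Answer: -220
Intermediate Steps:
W(A) = -2 (W(A) = 4 - 6 = -2)
m(o) = o + o² (m(o) = o² + o = o + o²)
w = -2
w*m(-11) = -(-22)*(1 - 11) = -(-22)*(-10) = -2*110 = -220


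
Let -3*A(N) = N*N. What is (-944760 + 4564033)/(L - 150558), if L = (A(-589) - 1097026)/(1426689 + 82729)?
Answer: -2341283919906/97395500533 ≈ -24.039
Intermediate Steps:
A(N) = -N**2/3 (A(N) = -N*N/3 = -N**2/3)
L = -3637999/4528254 (L = (-1/3*(-589)**2 - 1097026)/(1426689 + 82729) = (-1/3*346921 - 1097026)/1509418 = (-346921/3 - 1097026)*(1/1509418) = -3637999/3*1/1509418 = -3637999/4528254 ≈ -0.80340)
(-944760 + 4564033)/(L - 150558) = (-944760 + 4564033)/(-3637999/4528254 - 150558) = 3619273/(-681768503731/4528254) = 3619273*(-4528254/681768503731) = -2341283919906/97395500533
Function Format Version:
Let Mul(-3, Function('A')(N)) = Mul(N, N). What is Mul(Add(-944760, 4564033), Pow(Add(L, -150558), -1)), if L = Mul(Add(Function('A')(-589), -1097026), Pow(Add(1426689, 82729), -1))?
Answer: Rational(-2341283919906, 97395500533) ≈ -24.039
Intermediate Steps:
Function('A')(N) = Mul(Rational(-1, 3), Pow(N, 2)) (Function('A')(N) = Mul(Rational(-1, 3), Mul(N, N)) = Mul(Rational(-1, 3), Pow(N, 2)))
L = Rational(-3637999, 4528254) (L = Mul(Add(Mul(Rational(-1, 3), Pow(-589, 2)), -1097026), Pow(Add(1426689, 82729), -1)) = Mul(Add(Mul(Rational(-1, 3), 346921), -1097026), Pow(1509418, -1)) = Mul(Add(Rational(-346921, 3), -1097026), Rational(1, 1509418)) = Mul(Rational(-3637999, 3), Rational(1, 1509418)) = Rational(-3637999, 4528254) ≈ -0.80340)
Mul(Add(-944760, 4564033), Pow(Add(L, -150558), -1)) = Mul(Add(-944760, 4564033), Pow(Add(Rational(-3637999, 4528254), -150558), -1)) = Mul(3619273, Pow(Rational(-681768503731, 4528254), -1)) = Mul(3619273, Rational(-4528254, 681768503731)) = Rational(-2341283919906, 97395500533)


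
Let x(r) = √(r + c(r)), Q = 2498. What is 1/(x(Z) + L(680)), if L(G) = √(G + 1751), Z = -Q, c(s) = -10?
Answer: 1/(√2431 + 2*I*√627) ≈ 0.0099828 - 0.01014*I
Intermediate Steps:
Z = -2498 (Z = -1*2498 = -2498)
L(G) = √(1751 + G)
x(r) = √(-10 + r) (x(r) = √(r - 10) = √(-10 + r))
1/(x(Z) + L(680)) = 1/(√(-10 - 2498) + √(1751 + 680)) = 1/(√(-2508) + √2431) = 1/(2*I*√627 + √2431) = 1/(√2431 + 2*I*√627)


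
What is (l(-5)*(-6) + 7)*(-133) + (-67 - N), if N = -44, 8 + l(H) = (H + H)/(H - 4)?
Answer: -19354/3 ≈ -6451.3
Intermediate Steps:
l(H) = -8 + 2*H/(-4 + H) (l(H) = -8 + (H + H)/(H - 4) = -8 + (2*H)/(-4 + H) = -8 + 2*H/(-4 + H))
(l(-5)*(-6) + 7)*(-133) + (-67 - N) = ((2*(16 - 3*(-5))/(-4 - 5))*(-6) + 7)*(-133) + (-67 - 1*(-44)) = ((2*(16 + 15)/(-9))*(-6) + 7)*(-133) + (-67 + 44) = ((2*(-⅑)*31)*(-6) + 7)*(-133) - 23 = (-62/9*(-6) + 7)*(-133) - 23 = (124/3 + 7)*(-133) - 23 = (145/3)*(-133) - 23 = -19285/3 - 23 = -19354/3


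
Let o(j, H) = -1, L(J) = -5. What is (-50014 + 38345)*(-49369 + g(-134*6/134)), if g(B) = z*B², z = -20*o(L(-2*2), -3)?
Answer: 567685181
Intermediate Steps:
z = 20 (z = -20*(-1) = 20)
g(B) = 20*B²
(-50014 + 38345)*(-49369 + g(-134*6/134)) = (-50014 + 38345)*(-49369 + 20*(-134*6/134)²) = -11669*(-49369 + 20*(-804*1/134)²) = -11669*(-49369 + 20*(-6)²) = -11669*(-49369 + 20*36) = -11669*(-49369 + 720) = -11669*(-48649) = 567685181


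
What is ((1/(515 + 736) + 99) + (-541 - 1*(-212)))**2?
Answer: 82787977441/1565001 ≈ 52900.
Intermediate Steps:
((1/(515 + 736) + 99) + (-541 - 1*(-212)))**2 = ((1/1251 + 99) + (-541 + 212))**2 = ((1/1251 + 99) - 329)**2 = (123850/1251 - 329)**2 = (-287729/1251)**2 = 82787977441/1565001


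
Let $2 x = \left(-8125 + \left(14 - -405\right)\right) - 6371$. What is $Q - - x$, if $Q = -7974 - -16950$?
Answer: $\frac{3875}{2} \approx 1937.5$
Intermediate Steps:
$x = - \frac{14077}{2}$ ($x = \frac{\left(-8125 + \left(14 - -405\right)\right) - 6371}{2} = \frac{\left(-8125 + \left(14 + 405\right)\right) - 6371}{2} = \frac{\left(-8125 + 419\right) - 6371}{2} = \frac{-7706 - 6371}{2} = \frac{1}{2} \left(-14077\right) = - \frac{14077}{2} \approx -7038.5$)
$Q = 8976$ ($Q = -7974 + 16950 = 8976$)
$Q - - x = 8976 - \left(-1\right) \left(- \frac{14077}{2}\right) = 8976 - \frac{14077}{2} = \frac{3875}{2}$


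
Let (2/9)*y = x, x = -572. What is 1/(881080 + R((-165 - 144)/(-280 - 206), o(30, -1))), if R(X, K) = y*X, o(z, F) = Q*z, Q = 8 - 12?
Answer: 9/7914991 ≈ 1.1371e-6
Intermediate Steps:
y = -2574 (y = (9/2)*(-572) = -2574)
Q = -4
o(z, F) = -4*z
R(X, K) = -2574*X
1/(881080 + R((-165 - 144)/(-280 - 206), o(30, -1))) = 1/(881080 - 2574*(-165 - 144)/(-280 - 206)) = 1/(881080 - (-795366)/(-486)) = 1/(881080 - (-795366)*(-1)/486) = 1/(881080 - 2574*103/162) = 1/(881080 - 14729/9) = 1/(7914991/9) = 9/7914991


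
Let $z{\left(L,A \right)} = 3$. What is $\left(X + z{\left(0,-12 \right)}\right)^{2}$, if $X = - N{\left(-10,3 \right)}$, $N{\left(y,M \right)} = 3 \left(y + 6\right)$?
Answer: $225$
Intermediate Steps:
$N{\left(y,M \right)} = 18 + 3 y$ ($N{\left(y,M \right)} = 3 \left(6 + y\right) = 18 + 3 y$)
$X = 12$ ($X = - (18 + 3 \left(-10\right)) = - (18 - 30) = \left(-1\right) \left(-12\right) = 12$)
$\left(X + z{\left(0,-12 \right)}\right)^{2} = \left(12 + 3\right)^{2} = 15^{2} = 225$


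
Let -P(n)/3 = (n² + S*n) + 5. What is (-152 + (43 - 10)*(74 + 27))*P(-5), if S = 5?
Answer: -47715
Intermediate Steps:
P(n) = -15 - 15*n - 3*n² (P(n) = -3*((n² + 5*n) + 5) = -3*(5 + n² + 5*n) = -15 - 15*n - 3*n²)
(-152 + (43 - 10)*(74 + 27))*P(-5) = (-152 + (43 - 10)*(74 + 27))*(-15 - 15*(-5) - 3*(-5)²) = (-152 + 33*101)*(-15 + 75 - 3*25) = (-152 + 3333)*(-15 + 75 - 75) = 3181*(-15) = -47715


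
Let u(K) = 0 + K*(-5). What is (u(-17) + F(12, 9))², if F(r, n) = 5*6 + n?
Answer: 15376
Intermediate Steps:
u(K) = -5*K (u(K) = 0 - 5*K = -5*K)
F(r, n) = 30 + n
(u(-17) + F(12, 9))² = (-5*(-17) + (30 + 9))² = (85 + 39)² = 124² = 15376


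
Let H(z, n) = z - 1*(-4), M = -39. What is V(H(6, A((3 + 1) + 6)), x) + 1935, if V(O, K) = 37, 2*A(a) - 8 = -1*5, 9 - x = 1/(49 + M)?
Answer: 1972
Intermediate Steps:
x = 89/10 (x = 9 - 1/(49 - 39) = 9 - 1/10 = 9 - 1*⅒ = 9 - ⅒ = 89/10 ≈ 8.9000)
A(a) = 3/2 (A(a) = 4 + (-1*5)/2 = 4 + (½)*(-5) = 4 - 5/2 = 3/2)
H(z, n) = 4 + z (H(z, n) = z + 4 = 4 + z)
V(H(6, A((3 + 1) + 6)), x) + 1935 = 37 + 1935 = 1972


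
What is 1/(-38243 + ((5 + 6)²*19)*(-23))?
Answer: -1/91120 ≈ -1.0975e-5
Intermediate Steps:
1/(-38243 + ((5 + 6)²*19)*(-23)) = 1/(-38243 + (11²*19)*(-23)) = 1/(-38243 + (121*19)*(-23)) = 1/(-38243 + 2299*(-23)) = 1/(-38243 - 52877) = 1/(-91120) = -1/91120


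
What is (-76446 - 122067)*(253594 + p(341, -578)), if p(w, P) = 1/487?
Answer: -24516410885127/487 ≈ -5.0342e+10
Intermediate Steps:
p(w, P) = 1/487
(-76446 - 122067)*(253594 + p(341, -578)) = (-76446 - 122067)*(253594 + 1/487) = -198513*123500279/487 = -24516410885127/487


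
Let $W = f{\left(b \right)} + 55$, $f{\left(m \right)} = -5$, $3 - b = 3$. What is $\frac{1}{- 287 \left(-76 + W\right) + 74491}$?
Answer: $\frac{1}{81953} \approx 1.2202 \cdot 10^{-5}$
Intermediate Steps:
$b = 0$ ($b = 3 - 3 = 0$)
$W = 50$ ($W = -5 + 55 = 50$)
$\frac{1}{- 287 \left(-76 + W\right) + 74491} = \frac{1}{- 287 \left(-76 + 50\right) + 74491} = \frac{1}{\left(-287\right) \left(-26\right) + 74491} = \frac{1}{7462 + 74491} = \frac{1}{81953}$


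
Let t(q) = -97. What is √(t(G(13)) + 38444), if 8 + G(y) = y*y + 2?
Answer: √38347 ≈ 195.82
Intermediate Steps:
G(y) = -6 + y² (G(y) = -8 + (y*y + 2) = -8 + (y² + 2) = -8 + (2 + y²) = -6 + y²)
√(t(G(13)) + 38444) = √(-97 + 38444) = √38347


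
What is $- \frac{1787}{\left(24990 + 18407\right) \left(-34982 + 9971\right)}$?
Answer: $\frac{1787}{1085402367} \approx 1.6464 \cdot 10^{-6}$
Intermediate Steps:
$- \frac{1787}{\left(24990 + 18407\right) \left(-34982 + 9971\right)} = - \frac{1787}{43397 \left(-25011\right)} = - \frac{1787}{-1085402367} = \left(-1787\right) \left(- \frac{1}{1085402367}\right) = \frac{1787}{1085402367}$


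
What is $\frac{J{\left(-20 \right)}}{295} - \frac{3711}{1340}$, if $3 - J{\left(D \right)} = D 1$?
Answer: $- \frac{42557}{15812} \approx -2.6914$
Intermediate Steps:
$J{\left(D \right)} = 3 - D$ ($J{\left(D \right)} = 3 - D 1 = 3 - D$)
$\frac{J{\left(-20 \right)}}{295} - \frac{3711}{1340} = \frac{3 - -20}{295} - \frac{3711}{1340} = \left(3 + 20\right) \frac{1}{295} - \frac{3711}{1340} = 23 \cdot \frac{1}{295} - \frac{3711}{1340} = \frac{23}{295} - \frac{3711}{1340} = - \frac{42557}{15812}$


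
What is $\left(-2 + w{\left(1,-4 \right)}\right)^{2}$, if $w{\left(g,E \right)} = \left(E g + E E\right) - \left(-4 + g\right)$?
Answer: $169$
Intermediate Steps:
$w{\left(g,E \right)} = 4 + E^{2} - g + E g$ ($w{\left(g,E \right)} = \left(E g + E^{2}\right) - \left(-4 + g\right) = \left(E^{2} + E g\right) - \left(-4 + g\right) = 4 + E^{2} - g + E g$)
$\left(-2 + w{\left(1,-4 \right)}\right)^{2} = \left(-2 + \left(4 + \left(-4\right)^{2} - 1 - 4\right)\right)^{2} = \left(-2 + \left(4 + 16 - 1 - 4\right)\right)^{2} = \left(-2 + 15\right)^{2} = 13^{2} = 169$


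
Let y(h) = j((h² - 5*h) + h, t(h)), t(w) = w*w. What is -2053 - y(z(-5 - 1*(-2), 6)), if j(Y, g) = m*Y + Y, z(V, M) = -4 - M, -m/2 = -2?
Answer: -2753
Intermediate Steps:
m = 4 (m = -2*(-2) = 4)
t(w) = w²
j(Y, g) = 5*Y (j(Y, g) = 4*Y + Y = 5*Y)
y(h) = -20*h + 5*h² (y(h) = 5*((h² - 5*h) + h) = 5*(h² - 4*h) = -20*h + 5*h²)
-2053 - y(z(-5 - 1*(-2), 6)) = -2053 - 5*(-4 - 1*6)*(-4 + (-4 - 1*6)) = -2053 - 5*(-4 - 6)*(-4 + (-4 - 6)) = -2053 - 5*(-10)*(-4 - 10) = -2053 - 5*(-10)*(-14) = -2053 - 1*700 = -2053 - 700 = -2753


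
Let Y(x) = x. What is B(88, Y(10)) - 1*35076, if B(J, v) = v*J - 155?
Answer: -34351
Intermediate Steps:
B(J, v) = -155 + J*v (B(J, v) = J*v - 155 = -155 + J*v)
B(88, Y(10)) - 1*35076 = (-155 + 88*10) - 1*35076 = (-155 + 880) - 35076 = 725 - 35076 = -34351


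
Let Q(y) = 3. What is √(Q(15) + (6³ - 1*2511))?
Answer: 2*I*√573 ≈ 47.875*I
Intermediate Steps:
√(Q(15) + (6³ - 1*2511)) = √(3 + (6³ - 1*2511)) = √(3 + (216 - 2511)) = √(3 - 2295) = √(-2292) = 2*I*√573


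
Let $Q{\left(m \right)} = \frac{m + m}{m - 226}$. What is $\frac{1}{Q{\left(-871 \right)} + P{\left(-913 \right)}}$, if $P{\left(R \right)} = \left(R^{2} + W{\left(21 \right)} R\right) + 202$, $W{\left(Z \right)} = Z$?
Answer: $\frac{1097}{893615748} \approx 1.2276 \cdot 10^{-6}$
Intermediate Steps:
$Q{\left(m \right)} = \frac{2 m}{-226 + m}$
$P{\left(R \right)} = 202 + R^{2} + 21 R$ ($P{\left(R \right)} = \left(R^{2} + 21 R\right) + 202 = 202 + R^{2} + 21 R$)
$\frac{1}{Q{\left(-871 \right)} + P{\left(-913 \right)}} = \frac{1}{2 \left(-871\right) \frac{1}{-226 - 871} + \left(202 + \left(-913\right)^{2} + 21 \left(-913\right)\right)} = \frac{1}{2 \left(-871\right) \frac{1}{-1097} + \left(202 + 833569 - 19173\right)} = \frac{1}{2 \left(-871\right) \left(- \frac{1}{1097}\right) + 814598} = \frac{1}{\frac{1742}{1097} + 814598} = \frac{1}{\frac{893615748}{1097}} = \frac{1097}{893615748}$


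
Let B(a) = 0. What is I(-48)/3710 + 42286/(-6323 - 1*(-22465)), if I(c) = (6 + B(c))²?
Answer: 5623649/2138815 ≈ 2.6293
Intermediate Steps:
I(c) = 36 (I(c) = (6 + 0)² = 6² = 36)
I(-48)/3710 + 42286/(-6323 - 1*(-22465)) = 36/3710 + 42286/(-6323 - 1*(-22465)) = 36*(1/3710) + 42286/(-6323 + 22465) = 18/1855 + 42286/16142 = 18/1855 + 42286*(1/16142) = 18/1855 + 21143/8071 = 5623649/2138815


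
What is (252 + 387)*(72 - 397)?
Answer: -207675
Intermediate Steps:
(252 + 387)*(72 - 397) = 639*(-325) = -207675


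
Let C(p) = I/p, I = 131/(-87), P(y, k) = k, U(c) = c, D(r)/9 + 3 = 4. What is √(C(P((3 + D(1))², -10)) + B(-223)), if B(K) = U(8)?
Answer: √6169170/870 ≈ 2.8549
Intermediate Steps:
D(r) = 9 (D(r) = -27 + 9*4 = -27 + 36 = 9)
I = -131/87 (I = 131*(-1/87) = -131/87 ≈ -1.5057)
B(K) = 8
C(p) = -131/(87*p)
√(C(P((3 + D(1))², -10)) + B(-223)) = √(-131/87/(-10) + 8) = √(-131/87*(-⅒) + 8) = √(131/870 + 8) = √(7091/870) = √6169170/870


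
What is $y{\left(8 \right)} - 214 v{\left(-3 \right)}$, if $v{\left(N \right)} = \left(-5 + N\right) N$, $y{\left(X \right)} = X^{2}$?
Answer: $-5072$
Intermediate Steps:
$v{\left(N \right)} = N \left(-5 + N\right)$
$y{\left(8 \right)} - 214 v{\left(-3 \right)} = 8^{2} - 214 \left(- 3 \left(-5 - 3\right)\right) = 64 - 214 \left(\left(-3\right) \left(-8\right)\right) = 64 - 5136 = -5072$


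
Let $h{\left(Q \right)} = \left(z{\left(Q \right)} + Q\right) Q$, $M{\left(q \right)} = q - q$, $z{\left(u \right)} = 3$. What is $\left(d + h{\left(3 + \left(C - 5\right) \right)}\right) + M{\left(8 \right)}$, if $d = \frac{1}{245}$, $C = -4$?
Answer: $\frac{4411}{245} \approx 18.004$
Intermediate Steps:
$M{\left(q \right)} = 0$
$h{\left(Q \right)} = Q \left(3 + Q\right)$ ($h{\left(Q \right)} = \left(3 + Q\right) Q = Q \left(3 + Q\right)$)
$d = \frac{1}{245} \approx 0.0040816$
$\left(d + h{\left(3 + \left(C - 5\right) \right)}\right) + M{\left(8 \right)} = \left(\frac{1}{245} + \left(3 - 9\right) \left(3 + \left(3 - 9\right)\right)\right) + 0 = \left(\frac{1}{245} - 6 \left(3 - 6\right)\right) + 0 = \left(\frac{1}{245} - -18\right) + 0 = \left(\frac{1}{245} + 18\right) + 0 = \frac{4411}{245} + 0 = \frac{4411}{245}$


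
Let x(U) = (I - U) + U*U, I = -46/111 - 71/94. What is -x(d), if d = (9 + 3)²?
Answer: -214844723/10434 ≈ -20591.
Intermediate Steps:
d = 144 (d = 12² = 144)
I = -12205/10434 (I = -46*1/111 - 71*1/94 = -46/111 - 71/94 = -12205/10434 ≈ -1.1697)
x(U) = -12205/10434 + U² - U (x(U) = (-12205/10434 - U) + U*U = (-12205/10434 - U) + U² = -12205/10434 + U² - U)
-x(d) = -(-12205/10434 + 144² - 1*144) = -(-12205/10434 + 20736 - 144) = -1*214844723/10434 = -214844723/10434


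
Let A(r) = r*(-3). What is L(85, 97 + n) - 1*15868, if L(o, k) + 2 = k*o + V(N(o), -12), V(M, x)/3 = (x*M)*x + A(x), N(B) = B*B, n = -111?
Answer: 3104248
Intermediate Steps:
A(r) = -3*r
N(B) = B²
V(M, x) = -9*x + 3*M*x² (V(M, x) = 3*((x*M)*x - 3*x) = 3*((M*x)*x - 3*x) = 3*(M*x² - 3*x) = 3*(-3*x + M*x²) = -9*x + 3*M*x²)
L(o, k) = 106 + 432*o² + k*o (L(o, k) = -2 + (k*o + 3*(-12)*(-3 + o²*(-12))) = -2 + (k*o + 3*(-12)*(-3 - 12*o²)) = -2 + (k*o + (108 + 432*o²)) = -2 + (108 + 432*o² + k*o) = 106 + 432*o² + k*o)
L(85, 97 + n) - 1*15868 = (106 + 432*85² + (97 - 111)*85) - 1*15868 = (106 + 432*7225 - 14*85) - 15868 = (106 + 3121200 - 1190) - 15868 = 3120116 - 15868 = 3104248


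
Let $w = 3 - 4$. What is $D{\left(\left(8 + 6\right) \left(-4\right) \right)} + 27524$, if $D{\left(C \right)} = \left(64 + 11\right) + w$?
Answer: $27598$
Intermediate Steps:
$w = -1$
$D{\left(C \right)} = 74$ ($D{\left(C \right)} = \left(64 + 11\right) - 1 = 75 - 1 = 74$)
$D{\left(\left(8 + 6\right) \left(-4\right) \right)} + 27524 = 74 + 27524 = 27598$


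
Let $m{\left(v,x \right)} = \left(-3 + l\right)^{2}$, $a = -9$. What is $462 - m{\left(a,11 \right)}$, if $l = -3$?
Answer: $426$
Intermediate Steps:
$m{\left(v,x \right)} = 36$ ($m{\left(v,x \right)} = \left(-3 - 3\right)^{2} = \left(-6\right)^{2} = 36$)
$462 - m{\left(a,11 \right)} = 462 - 36 = 426$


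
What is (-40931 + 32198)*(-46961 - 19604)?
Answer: 581312145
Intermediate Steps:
(-40931 + 32198)*(-46961 - 19604) = -8733*(-66565) = 581312145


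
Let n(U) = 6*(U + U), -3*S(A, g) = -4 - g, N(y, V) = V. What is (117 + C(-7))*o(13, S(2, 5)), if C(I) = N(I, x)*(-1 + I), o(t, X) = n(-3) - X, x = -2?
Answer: -5187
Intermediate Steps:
S(A, g) = 4/3 + g/3 (S(A, g) = -(-4 - g)/3 = 4/3 + g/3)
n(U) = 12*U (n(U) = 6*(2*U) = 12*U)
o(t, X) = -36 - X (o(t, X) = 12*(-3) - X = -36 - X)
C(I) = 2 - 2*I (C(I) = -2*(-1 + I) = 2 - 2*I)
(117 + C(-7))*o(13, S(2, 5)) = (117 + (2 - 2*(-7)))*(-36 - (4/3 + (1/3)*5)) = (117 + (2 + 14))*(-36 - (4/3 + 5/3)) = (117 + 16)*(-36 - 1*3) = 133*(-36 - 3) = 133*(-39) = -5187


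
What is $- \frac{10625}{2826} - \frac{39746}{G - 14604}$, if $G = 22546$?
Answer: $- \frac{98352973}{11222046} \approx -8.7643$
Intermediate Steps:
$- \frac{10625}{2826} - \frac{39746}{G - 14604} = - \frac{10625}{2826} - \frac{39746}{22546 - 14604} = \left(-10625\right) \frac{1}{2826} - \frac{39746}{7942} = - \frac{10625}{2826} - \frac{19873}{3971} = - \frac{98352973}{11222046}$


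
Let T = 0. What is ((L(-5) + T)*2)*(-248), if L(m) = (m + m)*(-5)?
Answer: -24800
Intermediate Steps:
L(m) = -10*m (L(m) = (2*m)*(-5) = -10*m)
((L(-5) + T)*2)*(-248) = ((-10*(-5) + 0)*2)*(-248) = ((50 + 0)*2)*(-248) = (50*2)*(-248) = 100*(-248) = -24800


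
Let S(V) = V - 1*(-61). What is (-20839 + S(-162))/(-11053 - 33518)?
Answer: 6980/14857 ≈ 0.46981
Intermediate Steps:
S(V) = 61 + V (S(V) = V + 61 = 61 + V)
(-20839 + S(-162))/(-11053 - 33518) = (-20839 + (61 - 162))/(-11053 - 33518) = (-20839 - 101)/(-44571) = -20940*(-1/44571) = 6980/14857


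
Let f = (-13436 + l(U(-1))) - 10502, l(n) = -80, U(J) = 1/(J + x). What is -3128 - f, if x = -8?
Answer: 20890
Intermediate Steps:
U(J) = 1/(-8 + J) (U(J) = 1/(J - 8) = 1/(-8 + J))
f = -24018 (f = (-13436 - 80) - 10502 = -13516 - 10502 = -24018)
-3128 - f = -3128 - 1*(-24018) = -3128 + 24018 = 20890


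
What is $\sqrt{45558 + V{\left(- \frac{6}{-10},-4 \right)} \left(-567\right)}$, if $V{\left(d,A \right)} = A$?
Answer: $3 \sqrt{5314} \approx 218.69$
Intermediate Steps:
$\sqrt{45558 + V{\left(- \frac{6}{-10},-4 \right)} \left(-567\right)} = \sqrt{45558 - -2268} = \sqrt{45558 + 2268} = \sqrt{47826} = 3 \sqrt{5314}$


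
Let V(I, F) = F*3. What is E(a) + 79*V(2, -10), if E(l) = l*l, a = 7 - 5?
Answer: -2366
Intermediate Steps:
V(I, F) = 3*F
a = 2
E(l) = l²
E(a) + 79*V(2, -10) = 2² + 79*(3*(-10)) = 4 + 79*(-30) = 4 - 2370 = -2366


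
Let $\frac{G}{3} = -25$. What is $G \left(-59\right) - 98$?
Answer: $4327$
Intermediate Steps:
$G = -75$ ($G = 3 \left(-25\right) = -75$)
$G \left(-59\right) - 98 = \left(-75\right) \left(-59\right) - 98 = 4425 - 98 = 4327$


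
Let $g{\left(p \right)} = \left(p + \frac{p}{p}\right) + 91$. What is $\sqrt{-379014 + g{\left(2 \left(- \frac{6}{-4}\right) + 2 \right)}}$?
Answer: $7 i \sqrt{7733} \approx 615.56 i$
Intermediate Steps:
$g{\left(p \right)} = 92 + p$ ($g{\left(p \right)} = \left(p + 1\right) + 91 = \left(1 + p\right) + 91 = 92 + p$)
$\sqrt{-379014 + g{\left(2 \left(- \frac{6}{-4}\right) + 2 \right)}} = \sqrt{-379014 + \left(92 + \left(2 \left(- \frac{6}{-4}\right) + 2\right)\right)} = \sqrt{-379014 + \left(92 + \left(2 \left(\left(-6\right) \left(- \frac{1}{4}\right)\right) + 2\right)\right)} = \sqrt{-379014 + \left(92 + \left(2 \cdot \frac{3}{2} + 2\right)\right)} = \sqrt{-379014 + \left(92 + \left(3 + 2\right)\right)} = \sqrt{-379014 + \left(92 + 5\right)} = \sqrt{-379014 + 97} = \sqrt{-378917} = 7 i \sqrt{7733}$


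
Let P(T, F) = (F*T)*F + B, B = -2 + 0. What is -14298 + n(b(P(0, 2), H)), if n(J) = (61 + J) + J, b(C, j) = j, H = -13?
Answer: -14263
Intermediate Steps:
B = -2
P(T, F) = -2 + T*F² (P(T, F) = (F*T)*F - 2 = T*F² - 2 = -2 + T*F²)
n(J) = 61 + 2*J
-14298 + n(b(P(0, 2), H)) = -14298 + (61 + 2*(-13)) = -14298 + (61 - 26) = -14298 + 35 = -14263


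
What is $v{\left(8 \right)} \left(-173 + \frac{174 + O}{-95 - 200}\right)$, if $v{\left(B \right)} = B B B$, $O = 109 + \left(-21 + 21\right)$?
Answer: $- \frac{26274816}{295} \approx -89067.0$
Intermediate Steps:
$O = 109$ ($O = 109 + 0 = 109$)
$v{\left(B \right)} = B^{3}$ ($v{\left(B \right)} = B^{2} B = B^{3}$)
$v{\left(8 \right)} \left(-173 + \frac{174 + O}{-95 - 200}\right) = 8^{3} \left(-173 + \frac{174 + 109}{-95 - 200}\right) = 512 \left(-173 + \frac{283}{-295}\right) = 512 \left(-173 + 283 \left(- \frac{1}{295}\right)\right) = 512 \left(-173 - \frac{283}{295}\right) = 512 \left(- \frac{51318}{295}\right) = - \frac{26274816}{295}$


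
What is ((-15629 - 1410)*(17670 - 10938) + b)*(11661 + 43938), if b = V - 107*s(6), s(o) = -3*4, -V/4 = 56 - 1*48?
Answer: -6377499752304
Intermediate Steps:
V = -32 (V = -4*(56 - 1*48) = -4*(56 - 48) = -4*8 = -32)
s(o) = -12
b = 1252 (b = -32 - 107*(-12) = -32 + 1284 = 1252)
((-15629 - 1410)*(17670 - 10938) + b)*(11661 + 43938) = ((-15629 - 1410)*(17670 - 10938) + 1252)*(11661 + 43938) = (-17039*6732 + 1252)*55599 = (-114706548 + 1252)*55599 = -114705296*55599 = -6377499752304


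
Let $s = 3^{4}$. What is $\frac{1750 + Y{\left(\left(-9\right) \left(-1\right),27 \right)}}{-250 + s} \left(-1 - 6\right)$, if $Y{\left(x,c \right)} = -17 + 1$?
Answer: $\frac{12138}{169} \approx 71.823$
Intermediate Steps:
$s = 81$
$Y{\left(x,c \right)} = -16$
$\frac{1750 + Y{\left(\left(-9\right) \left(-1\right),27 \right)}}{-250 + s} \left(-1 - 6\right) = \frac{1750 - 16}{-250 + 81} \left(-1 - 6\right) = \frac{1734}{-169} \left(-1 - 6\right) = 1734 \left(- \frac{1}{169}\right) \left(-7\right) = \left(- \frac{1734}{169}\right) \left(-7\right) = \frac{12138}{169}$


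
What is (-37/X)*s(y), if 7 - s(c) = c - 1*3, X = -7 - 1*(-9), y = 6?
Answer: -74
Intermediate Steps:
X = 2 (X = -7 + 9 = 2)
s(c) = 10 - c (s(c) = 7 - (c - 1*3) = 7 - (c - 3) = 7 - (-3 + c) = 7 + (3 - c) = 10 - c)
(-37/X)*s(y) = (-37/2)*(10 - 1*6) = ((½)*(-37))*(10 - 6) = -37/2*4 = -74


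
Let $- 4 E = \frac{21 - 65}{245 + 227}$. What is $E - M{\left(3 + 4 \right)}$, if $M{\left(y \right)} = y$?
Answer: $- \frac{3293}{472} \approx -6.9767$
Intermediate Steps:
$E = \frac{11}{472}$ ($E = - \frac{\left(21 - 65\right) \frac{1}{245 + 227}}{4} = - \frac{\left(-44\right) \frac{1}{472}}{4} = \left(- \frac{1}{4}\right) \left(- \frac{11}{118}\right) = \frac{11}{472} \approx 0.023305$)
$E - M{\left(3 + 4 \right)} = \frac{11}{472} - \left(3 + 4\right) = \frac{11}{472} - 7 = - \frac{3293}{472}$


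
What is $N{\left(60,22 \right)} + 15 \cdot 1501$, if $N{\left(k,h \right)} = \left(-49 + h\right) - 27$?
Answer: $22461$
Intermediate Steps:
$N{\left(k,h \right)} = -76 + h$
$N{\left(60,22 \right)} + 15 \cdot 1501 = \left(-76 + 22\right) + 15 \cdot 1501 = -54 + 22515 = 22461$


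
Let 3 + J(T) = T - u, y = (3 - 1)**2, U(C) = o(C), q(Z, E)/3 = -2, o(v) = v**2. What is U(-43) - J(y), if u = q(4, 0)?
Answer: 1842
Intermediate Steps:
q(Z, E) = -6 (q(Z, E) = 3*(-2) = -6)
U(C) = C**2
u = -6
y = 4 (y = 2**2 = 4)
J(T) = 3 + T (J(T) = -3 + (T - 1*(-6)) = -3 + (T + 6) = -3 + (6 + T) = 3 + T)
U(-43) - J(y) = (-43)**2 - (3 + 4) = 1849 - 1*7 = 1849 - 7 = 1842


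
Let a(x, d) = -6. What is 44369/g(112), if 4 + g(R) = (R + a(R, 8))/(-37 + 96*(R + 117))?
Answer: -973766443/87682 ≈ -11106.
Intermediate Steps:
g(R) = -4 + (-6 + R)/(11195 + 96*R) (g(R) = -4 + (R - 6)/(-37 + 96*(R + 117)) = -4 + (-6 + R)/(-37 + 96*(117 + R)) = -4 + (-6 + R)/(-37 + (11232 + 96*R)) = -4 + (-6 + R)/(11195 + 96*R))
44369/g(112) = 44369/(((-44786 - 383*112)/(11195 + 96*112))) = 44369/(((-44786 - 42896)/(11195 + 10752))) = 44369/((-87682/21947)) = 44369/(((1/21947)*(-87682))) = 44369/(-87682/21947) = 44369*(-21947/87682) = -973766443/87682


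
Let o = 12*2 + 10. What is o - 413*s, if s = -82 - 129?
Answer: 87177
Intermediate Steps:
s = -211
o = 34 (o = 24 + 10 = 34)
o - 413*s = 34 - 413*(-211) = 34 + 87143 = 87177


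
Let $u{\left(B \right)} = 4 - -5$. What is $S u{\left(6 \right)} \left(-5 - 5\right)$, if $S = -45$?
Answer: $4050$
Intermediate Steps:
$u{\left(B \right)} = 9$ ($u{\left(B \right)} = 4 + 5 = 9$)
$S u{\left(6 \right)} \left(-5 - 5\right) = \left(-45\right) 9 \left(-5 - 5\right) = \left(-405\right) \left(-10\right) = 4050$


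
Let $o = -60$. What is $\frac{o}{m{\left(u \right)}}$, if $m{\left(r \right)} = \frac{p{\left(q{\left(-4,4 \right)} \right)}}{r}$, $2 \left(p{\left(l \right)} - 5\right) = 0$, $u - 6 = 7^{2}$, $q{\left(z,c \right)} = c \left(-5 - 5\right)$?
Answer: $-660$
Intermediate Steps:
$q{\left(z,c \right)} = - 10 c$ ($q{\left(z,c \right)} = c \left(-10\right) = - 10 c$)
$u = 55$ ($u = 6 + 7^{2} = 6 + 49 = 55$)
$p{\left(l \right)} = 5$ ($p{\left(l \right)} = 5 + \frac{1}{2} \cdot 0 = 5 + 0 = 5$)
$m{\left(r \right)} = \frac{5}{r}$
$\frac{o}{m{\left(u \right)}} = - \frac{60}{5 \cdot \frac{1}{55}} = - 60 \frac{1}{\frac{1}{11}} = \left(-60\right) 11 = -660$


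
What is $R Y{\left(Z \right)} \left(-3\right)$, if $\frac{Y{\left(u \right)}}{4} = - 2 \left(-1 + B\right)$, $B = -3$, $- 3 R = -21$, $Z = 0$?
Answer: $-672$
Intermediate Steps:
$R = 7$ ($R = \left(- \frac{1}{3}\right) \left(-21\right) = 7$)
$Y{\left(u \right)} = 32$ ($Y{\left(u \right)} = 4 \left(- 2 \left(-1 - 3\right)\right) = 4 \left(\left(-2\right) \left(-4\right)\right) = 4 \cdot 8 = 32$)
$R Y{\left(Z \right)} \left(-3\right) = 7 \cdot 32 \left(-3\right) = 224 \left(-3\right) = -672$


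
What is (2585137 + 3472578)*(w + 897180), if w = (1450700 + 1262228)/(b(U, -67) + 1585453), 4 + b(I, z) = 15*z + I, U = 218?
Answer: 4306216864988884460/792331 ≈ 5.4349e+12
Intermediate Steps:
b(I, z) = -4 + I + 15*z (b(I, z) = -4 + (15*z + I) = -4 + (I + 15*z) = -4 + I + 15*z)
w = 1356464/792331 (w = (1450700 + 1262228)/((-4 + 218 + 15*(-67)) + 1585453) = 2712928/((-4 + 218 - 1005) + 1585453) = 2712928/(-791 + 1585453) = 2712928/1584662 = 2712928*(1/1584662) = 1356464/792331 ≈ 1.7120)
(2585137 + 3472578)*(w + 897180) = (2585137 + 3472578)*(1356464/792331 + 897180) = 6057715*(710864883044/792331) = 4306216864988884460/792331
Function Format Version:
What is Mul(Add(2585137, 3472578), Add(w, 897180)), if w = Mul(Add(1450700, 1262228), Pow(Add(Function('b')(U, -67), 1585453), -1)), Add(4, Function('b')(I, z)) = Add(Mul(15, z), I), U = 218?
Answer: Rational(4306216864988884460, 792331) ≈ 5.4349e+12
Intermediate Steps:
Function('b')(I, z) = Add(-4, I, Mul(15, z)) (Function('b')(I, z) = Add(-4, Add(Mul(15, z), I)) = Add(-4, Add(I, Mul(15, z))) = Add(-4, I, Mul(15, z)))
w = Rational(1356464, 792331) (w = Mul(Add(1450700, 1262228), Pow(Add(Add(-4, 218, Mul(15, -67)), 1585453), -1)) = Mul(2712928, Pow(Add(Add(-4, 218, -1005), 1585453), -1)) = Mul(2712928, Pow(Add(-791, 1585453), -1)) = Mul(2712928, Pow(1584662, -1)) = Mul(2712928, Rational(1, 1584662)) = Rational(1356464, 792331) ≈ 1.7120)
Mul(Add(2585137, 3472578), Add(w, 897180)) = Mul(Add(2585137, 3472578), Add(Rational(1356464, 792331), 897180)) = Mul(6057715, Rational(710864883044, 792331)) = Rational(4306216864988884460, 792331)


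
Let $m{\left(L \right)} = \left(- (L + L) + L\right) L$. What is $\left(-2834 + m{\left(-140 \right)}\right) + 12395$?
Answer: $-10039$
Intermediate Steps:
$m{\left(L \right)} = - L^{2}$ ($m{\left(L \right)} = \left(- 2 L + L\right) L = - L L = - L^{2}$)
$\left(-2834 + m{\left(-140 \right)}\right) + 12395 = \left(-2834 - \left(-140\right)^{2}\right) + 12395 = \left(-2834 - 19600\right) + 12395 = -22434 + 12395 = -10039$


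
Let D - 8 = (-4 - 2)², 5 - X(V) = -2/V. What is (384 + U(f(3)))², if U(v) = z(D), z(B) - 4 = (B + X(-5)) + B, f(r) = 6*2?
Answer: 5774409/25 ≈ 2.3098e+5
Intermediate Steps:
f(r) = 12
X(V) = 5 + 2/V (X(V) = 5 - (-2)/V = 5 + 2/V)
D = 44 (D = 8 + (-4 - 2)² = 8 + (-6)² = 8 + 36 = 44)
z(B) = 43/5 + 2*B (z(B) = 4 + ((B + (5 + 2/(-5))) + B) = 4 + ((B + (5 + 2*(-⅕))) + B) = 4 + ((B + (5 - ⅖)) + B) = 4 + ((B + 23/5) + B) = 4 + ((23/5 + B) + B) = 4 + (23/5 + 2*B) = 43/5 + 2*B)
U(v) = 483/5 (U(v) = 43/5 + 2*44 = 43/5 + 88 = 483/5)
(384 + U(f(3)))² = (384 + 483/5)² = (2403/5)² = 5774409/25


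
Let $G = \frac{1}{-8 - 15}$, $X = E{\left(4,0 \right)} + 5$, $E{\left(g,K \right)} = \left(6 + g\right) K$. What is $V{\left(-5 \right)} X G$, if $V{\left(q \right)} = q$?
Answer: $\frac{25}{23} \approx 1.087$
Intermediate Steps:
$E{\left(g,K \right)} = K \left(6 + g\right)$
$X = 5$ ($X = 0 \left(6 + 4\right) + 5 = 0 \cdot 10 + 5 = 0 + 5 = 5$)
$G = - \frac{1}{23}$ ($G = \frac{1}{-23} = - \frac{1}{23} \approx -0.043478$)
$V{\left(-5 \right)} X G = \left(-5\right) 5 \left(- \frac{1}{23}\right) = \left(-25\right) \left(- \frac{1}{23}\right) = \frac{25}{23}$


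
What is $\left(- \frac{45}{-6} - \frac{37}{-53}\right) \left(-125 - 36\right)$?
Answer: $- \frac{139909}{106} \approx -1319.9$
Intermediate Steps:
$\left(- \frac{45}{-6} - \frac{37}{-53}\right) \left(-125 - 36\right) = \left(\left(-45\right) \left(- \frac{1}{6}\right) - - \frac{37}{53}\right) \left(-161\right) = \left(\frac{15}{2} + \frac{37}{53}\right) \left(-161\right) = \frac{869}{106} \left(-161\right) = - \frac{139909}{106}$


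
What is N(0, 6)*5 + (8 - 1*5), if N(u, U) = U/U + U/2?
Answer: 23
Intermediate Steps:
N(u, U) = 1 + U/2 (N(u, U) = 1 + U*(½) = 1 + U/2)
N(0, 6)*5 + (8 - 1*5) = (1 + (½)*6)*5 + (8 - 1*5) = (1 + 3)*5 + (8 - 5) = 4*5 + 3 = 20 + 3 = 23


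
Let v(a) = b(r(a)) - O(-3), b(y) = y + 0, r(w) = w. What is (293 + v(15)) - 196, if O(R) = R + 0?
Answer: 115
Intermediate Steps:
O(R) = R
b(y) = y
v(a) = 3 + a (v(a) = a - 1*(-3) = a + 3 = 3 + a)
(293 + v(15)) - 196 = (293 + (3 + 15)) - 196 = (293 + 18) - 196 = 311 - 196 = 115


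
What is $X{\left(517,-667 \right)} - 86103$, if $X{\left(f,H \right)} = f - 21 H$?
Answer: $-71579$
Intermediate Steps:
$X{\left(f,H \right)} = f - 21 H$
$X{\left(517,-667 \right)} - 86103 = \left(517 - -14007\right) - 86103 = \left(517 + 14007\right) - 86103 = 14524 - 86103 = -71579$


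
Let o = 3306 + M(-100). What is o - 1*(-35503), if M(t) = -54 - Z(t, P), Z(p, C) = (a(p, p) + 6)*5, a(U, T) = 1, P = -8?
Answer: 38720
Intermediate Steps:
Z(p, C) = 35 (Z(p, C) = (1 + 6)*5 = 7*5 = 35)
M(t) = -89 (M(t) = -54 - 1*35 = -54 - 35 = -89)
o = 3217 (o = 3306 - 89 = 3217)
o - 1*(-35503) = 3217 - 1*(-35503) = 3217 + 35503 = 38720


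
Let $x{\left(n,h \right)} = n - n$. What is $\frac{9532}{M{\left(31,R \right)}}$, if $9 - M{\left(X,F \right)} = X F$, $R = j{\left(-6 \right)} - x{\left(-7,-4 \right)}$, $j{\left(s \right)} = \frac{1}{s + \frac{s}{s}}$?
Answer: $\frac{11915}{19} \approx 627.11$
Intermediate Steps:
$x{\left(n,h \right)} = 0$
$j{\left(s \right)} = \frac{1}{1 + s}$ ($j{\left(s \right)} = \frac{1}{s + 1} = \frac{1}{1 + s}$)
$R = - \frac{1}{5}$ ($R = \frac{1}{1 - 6} - 0 = \frac{1}{-5} + 0 = - \frac{1}{5} + 0 = - \frac{1}{5} \approx -0.2$)
$M{\left(X,F \right)} = 9 - F X$ ($M{\left(X,F \right)} = 9 - X F = 9 - F X$)
$\frac{9532}{M{\left(31,R \right)}} = \frac{9532}{9 - \left(- \frac{1}{5}\right) 31} = \frac{9532}{9 + \frac{31}{5}} = \frac{9532}{\frac{76}{5}} = 9532 \cdot \frac{5}{76} = \frac{11915}{19}$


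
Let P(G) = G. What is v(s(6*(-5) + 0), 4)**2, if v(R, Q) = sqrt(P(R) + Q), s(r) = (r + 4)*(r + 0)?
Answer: 784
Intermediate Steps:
s(r) = r*(4 + r) (s(r) = (4 + r)*r = r*(4 + r))
v(R, Q) = sqrt(Q + R) (v(R, Q) = sqrt(R + Q) = sqrt(Q + R))
v(s(6*(-5) + 0), 4)**2 = (sqrt(4 + (6*(-5) + 0)*(4 + (6*(-5) + 0))))**2 = (sqrt(4 + (-30 + 0)*(4 + (-30 + 0))))**2 = (sqrt(4 - 30*(4 - 30)))**2 = (sqrt(4 - 30*(-26)))**2 = (sqrt(4 + 780))**2 = (sqrt(784))**2 = 28**2 = 784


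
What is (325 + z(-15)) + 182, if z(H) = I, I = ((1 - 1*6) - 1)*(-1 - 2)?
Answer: 525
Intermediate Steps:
I = 18 (I = ((1 - 6) - 1)*(-3) = (-5 - 1)*(-3) = -6*(-3) = 18)
z(H) = 18
(325 + z(-15)) + 182 = (325 + 18) + 182 = 343 + 182 = 525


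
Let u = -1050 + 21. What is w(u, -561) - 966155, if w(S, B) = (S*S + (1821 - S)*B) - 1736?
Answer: -1507900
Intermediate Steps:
u = -1029
w(S, B) = -1736 + S² + B*(1821 - S) (w(S, B) = (S² + B*(1821 - S)) - 1736 = -1736 + S² + B*(1821 - S))
w(u, -561) - 966155 = (-1736 + (-1029)² + 1821*(-561) - 1*(-561)*(-1029)) - 966155 = (-1736 + 1058841 - 1021581 - 577269) - 966155 = -541745 - 966155 = -1507900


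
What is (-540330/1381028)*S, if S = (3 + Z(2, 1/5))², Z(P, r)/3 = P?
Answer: -21883365/690514 ≈ -31.691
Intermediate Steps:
Z(P, r) = 3*P
S = 81 (S = (3 + 3*2)² = (3 + 6)² = 9² = 81)
(-540330/1381028)*S = -540330/1381028*81 = -540330*1/1381028*81 = -270165/690514*81 = -21883365/690514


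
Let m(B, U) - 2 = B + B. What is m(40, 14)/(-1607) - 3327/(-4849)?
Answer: 4948871/7792343 ≈ 0.63509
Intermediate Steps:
m(B, U) = 2 + 2*B (m(B, U) = 2 + (B + B) = 2 + 2*B)
m(40, 14)/(-1607) - 3327/(-4849) = (2 + 2*40)/(-1607) - 3327/(-4849) = (2 + 80)*(-1/1607) - 3327*(-1/4849) = 82*(-1/1607) + 3327/4849 = -82/1607 + 3327/4849 = 4948871/7792343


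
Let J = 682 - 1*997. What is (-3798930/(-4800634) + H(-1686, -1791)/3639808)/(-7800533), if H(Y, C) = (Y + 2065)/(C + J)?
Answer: -14560225813408177/143525715807183838921728 ≈ -1.0145e-7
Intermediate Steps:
J = -315 (J = 682 - 997 = -315)
H(Y, C) = (2065 + Y)/(-315 + C) (H(Y, C) = (Y + 2065)/(C - 315) = (2065 + Y)/(-315 + C))
(-3798930/(-4800634) + H(-1686, -1791)/3639808)/(-7800533) = (-3798930/(-4800634) + ((2065 - 1686)/(-315 - 1791))/3639808)/(-7800533) = (-3798930*(-1/4800634) + (379/(-2106))*(1/3639808))*(-1/7800533) = (1899465/2400317 - 1/2106*379*(1/3639808))*(-1/7800533) = (1899465/2400317 - 379/2106*1/3639808)*(-1/7800533) = (1899465/2400317 - 379/7665435648)*(-1/7800533) = (14560225813408177/18399475498300416)*(-1/7800533) = -14560225813408177/143525715807183838921728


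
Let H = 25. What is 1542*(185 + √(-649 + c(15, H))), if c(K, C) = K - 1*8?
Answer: 285270 + 1542*I*√642 ≈ 2.8527e+5 + 39071.0*I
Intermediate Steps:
c(K, C) = -8 + K (c(K, C) = K - 8 = -8 + K)
1542*(185 + √(-649 + c(15, H))) = 1542*(185 + √(-649 + (-8 + 15))) = 1542*(185 + √(-649 + 7)) = 1542*(185 + √(-642)) = 1542*(185 + I*√642) = 285270 + 1542*I*√642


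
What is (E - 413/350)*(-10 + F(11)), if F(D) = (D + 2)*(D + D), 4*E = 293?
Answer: 497283/25 ≈ 19891.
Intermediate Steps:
E = 293/4 (E = (1/4)*293 = 293/4 ≈ 73.250)
F(D) = 2*D*(2 + D) (F(D) = (2 + D)*(2*D) = 2*D*(2 + D))
(E - 413/350)*(-10 + F(11)) = (293/4 - 413/350)*(-10 + 2*11*(2 + 11)) = (293/4 - 413*1/350)*(-10 + 2*11*13) = (293/4 - 59/50)*(-10 + 286) = (7207/100)*276 = 497283/25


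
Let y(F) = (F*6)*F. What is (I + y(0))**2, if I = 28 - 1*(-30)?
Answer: 3364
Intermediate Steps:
I = 58 (I = 28 + 30 = 58)
y(F) = 6*F**2 (y(F) = (6*F)*F = 6*F**2)
(I + y(0))**2 = (58 + 6*0**2)**2 = (58 + 6*0)**2 = (58 + 0)**2 = 58**2 = 3364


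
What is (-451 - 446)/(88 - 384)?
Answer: 897/296 ≈ 3.0304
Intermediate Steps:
(-451 - 446)/(88 - 384) = -897/(-296) = -897*(-1/296) = 897/296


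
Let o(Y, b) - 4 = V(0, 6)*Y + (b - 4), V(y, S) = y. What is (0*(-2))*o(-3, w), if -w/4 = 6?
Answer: 0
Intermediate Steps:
w = -24 (w = -4*6 = -24)
o(Y, b) = b (o(Y, b) = 4 + (0*Y + (b - 4)) = 4 + (0 + (-4 + b)) = 4 + (-4 + b) = b)
(0*(-2))*o(-3, w) = (0*(-2))*(-24) = 0*(-24) = 0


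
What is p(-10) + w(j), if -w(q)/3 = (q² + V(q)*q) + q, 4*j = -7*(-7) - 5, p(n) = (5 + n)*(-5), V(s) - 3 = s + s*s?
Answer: -4826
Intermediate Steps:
V(s) = 3 + s + s² (V(s) = 3 + (s + s*s) = 3 + (s + s²) = 3 + s + s²)
p(n) = -25 - 5*n
j = 11 (j = (-7*(-7) - 5)/4 = (49 - 5)/4 = (¼)*44 = 11)
w(q) = -3*q - 3*q² - 3*q*(3 + q + q²) (w(q) = -3*((q² + (3 + q + q²)*q) + q) = -3*((q² + q*(3 + q + q²)) + q) = -3*(q + q² + q*(3 + q + q²)) = -3*q - 3*q² - 3*q*(3 + q + q²))
p(-10) + w(j) = (-25 - 5*(-10)) - 3*11*(4 + 11² + 2*11) = (-25 + 50) - 3*11*(4 + 121 + 22) = 25 - 3*11*147 = 25 - 4851 = -4826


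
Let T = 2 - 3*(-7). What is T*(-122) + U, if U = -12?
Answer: -2818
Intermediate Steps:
T = 23 (T = 2 + 21 = 23)
T*(-122) + U = 23*(-122) - 12 = -2806 - 12 = -2818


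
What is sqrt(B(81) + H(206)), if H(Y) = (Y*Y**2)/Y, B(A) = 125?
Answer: 3*sqrt(4729) ≈ 206.30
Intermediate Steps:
H(Y) = Y**2 (H(Y) = Y**3/Y = Y**2)
sqrt(B(81) + H(206)) = sqrt(125 + 206**2) = sqrt(125 + 42436) = sqrt(42561) = 3*sqrt(4729)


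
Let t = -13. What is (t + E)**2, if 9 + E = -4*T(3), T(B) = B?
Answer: 1156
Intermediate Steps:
E = -21 (E = -9 - 4*3 = -9 - 12 = -21)
(t + E)**2 = (-13 - 21)**2 = (-34)**2 = 1156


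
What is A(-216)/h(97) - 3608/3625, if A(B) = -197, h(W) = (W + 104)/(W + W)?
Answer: -139265458/728625 ≈ -191.13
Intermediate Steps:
h(W) = (104 + W)/(2*W) (h(W) = (104 + W)/((2*W)) = (104 + W)*(1/(2*W)) = (104 + W)/(2*W))
A(-216)/h(97) - 3608/3625 = -197*194/(104 + 97) - 3608/3625 = -197/((½)*(1/97)*201) - 3608*1/3625 = -197/201/194 - 3608/3625 = -197*194/201 - 3608/3625 = -38218/201 - 3608/3625 = -139265458/728625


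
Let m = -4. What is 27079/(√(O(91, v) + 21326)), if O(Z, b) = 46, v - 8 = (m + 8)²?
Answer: 2083*√5343/822 ≈ 185.23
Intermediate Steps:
v = 24 (v = 8 + (-4 + 8)² = 8 + 4² = 8 + 16 = 24)
27079/(√(O(91, v) + 21326)) = 27079/(√(46 + 21326)) = 27079/(√21372) = 27079/((2*√5343)) = 27079*(√5343/10686) = 2083*√5343/822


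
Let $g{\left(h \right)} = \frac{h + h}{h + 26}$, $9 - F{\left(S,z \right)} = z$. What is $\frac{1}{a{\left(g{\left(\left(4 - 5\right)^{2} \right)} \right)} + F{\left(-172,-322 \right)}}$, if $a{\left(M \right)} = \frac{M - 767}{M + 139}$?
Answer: $\frac{3755}{1222198} \approx 0.0030723$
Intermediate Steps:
$F{\left(S,z \right)} = 9 - z$
$g{\left(h \right)} = \frac{2 h}{26 + h}$
$a{\left(M \right)} = \frac{-767 + M}{139 + M}$
$\frac{1}{a{\left(g{\left(\left(4 - 5\right)^{2} \right)} \right)} + F{\left(-172,-322 \right)}} = \frac{1}{\frac{-767 + \frac{2 \left(4 - 5\right)^{2}}{26 + \left(4 - 5\right)^{2}}}{139 + \frac{2 \left(4 - 5\right)^{2}}{26 + \left(4 - 5\right)^{2}}} + \left(9 - -322\right)} = \frac{1}{\frac{-767 + \frac{2 \left(-1\right)^{2}}{26 + \left(-1\right)^{2}}}{139 + \frac{2 \left(-1\right)^{2}}{26 + \left(-1\right)^{2}}} + \left(9 + 322\right)} = \frac{1}{\frac{-767 + 2 \cdot 1 \frac{1}{26 + 1}}{139 + 2 \cdot 1 \frac{1}{26 + 1}} + 331} = \frac{1}{\frac{-767 + 2 \cdot 1 \cdot \frac{1}{27}}{139 + 2 \cdot 1 \cdot \frac{1}{27}} + 331} = \frac{1}{\frac{-767 + \frac{2}{27}}{139 + \frac{2}{27}} + 331} = \frac{1}{\frac{1}{\frac{3755}{27}} \left(- \frac{20707}{27}\right) + 331} = \frac{1}{\frac{27}{3755} \left(- \frac{20707}{27}\right) + 331} = \frac{1}{- \frac{20707}{3755} + 331} = \frac{1}{\frac{1222198}{3755}} = \frac{3755}{1222198}$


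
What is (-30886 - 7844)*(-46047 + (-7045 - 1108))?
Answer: 2099166000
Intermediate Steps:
(-30886 - 7844)*(-46047 + (-7045 - 1108)) = -38730*(-46047 - 8153) = -38730*(-54200) = 2099166000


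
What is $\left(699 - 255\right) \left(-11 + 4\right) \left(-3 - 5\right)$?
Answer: $24864$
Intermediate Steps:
$\left(699 - 255\right) \left(-11 + 4\right) \left(-3 - 5\right) = \left(699 - 255\right) \left(\left(-7\right) \left(-8\right)\right) = 444 \cdot 56 = 24864$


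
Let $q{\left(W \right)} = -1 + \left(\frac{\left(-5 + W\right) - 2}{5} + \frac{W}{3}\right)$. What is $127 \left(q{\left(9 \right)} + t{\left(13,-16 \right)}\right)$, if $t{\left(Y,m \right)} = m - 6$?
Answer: $- \frac{12446}{5} \approx -2489.2$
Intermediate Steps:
$t{\left(Y,m \right)} = -6 + m$
$q{\left(W \right)} = - \frac{12}{5} + \frac{8 W}{15}$ ($q{\left(W \right)} = -1 + \left(\left(-7 + W\right) \frac{1}{5} + W \frac{1}{3}\right) = -1 + \left(\left(- \frac{7}{5} + \frac{W}{5}\right) + \frac{W}{3}\right) = -1 + \left(- \frac{7}{5} + \frac{8 W}{15}\right) = - \frac{12}{5} + \frac{8 W}{15}$)
$127 \left(q{\left(9 \right)} + t{\left(13,-16 \right)}\right) = 127 \left(\left(- \frac{12}{5} + \frac{8}{15} \cdot 9\right) - 22\right) = 127 \left(\left(- \frac{12}{5} + \frac{24}{5}\right) - 22\right) = 127 \left(\frac{12}{5} - 22\right) = 127 \left(- \frac{98}{5}\right) = - \frac{12446}{5}$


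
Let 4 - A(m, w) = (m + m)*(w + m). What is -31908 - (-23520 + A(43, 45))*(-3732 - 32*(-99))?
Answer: -17563284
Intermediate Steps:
A(m, w) = 4 - 2*m*(m + w) (A(m, w) = 4 - (m + m)*(w + m) = 4 - 2*m*(m + w))
-31908 - (-23520 + A(43, 45))*(-3732 - 32*(-99)) = -31908 - (-23520 + (4 - 2*43² - 2*43*45))*(-3732 - 32*(-99)) = -31908 - (-23520 + (4 - 2*1849 - 3870))*(-3732 + 3168) = -31908 - (-23520 + (4 - 3698 - 3870))*(-564) = -31908 - (-23520 - 7564)*(-564) = -31908 - (-31084)*(-564) = -31908 - 1*17531376 = -31908 - 17531376 = -17563284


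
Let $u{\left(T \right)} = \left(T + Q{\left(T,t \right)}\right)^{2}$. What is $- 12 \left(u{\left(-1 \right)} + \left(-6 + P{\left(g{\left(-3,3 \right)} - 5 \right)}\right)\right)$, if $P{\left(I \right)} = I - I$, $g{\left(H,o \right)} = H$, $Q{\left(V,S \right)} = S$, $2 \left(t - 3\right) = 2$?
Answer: $-36$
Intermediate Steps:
$t = 4$ ($t = 3 + \frac{1}{2} \cdot 2 = 3 + 1 = 4$)
$P{\left(I \right)} = 0$
$u{\left(T \right)} = \left(4 + T\right)^{2}$ ($u{\left(T \right)} = \left(T + 4\right)^{2} = \left(4 + T\right)^{2}$)
$- 12 \left(u{\left(-1 \right)} + \left(-6 + P{\left(g{\left(-3,3 \right)} - 5 \right)}\right)\right) = - 12 \left(\left(4 - 1\right)^{2} + \left(-6 + 0\right)\right) = - 12 \left(3^{2} - 6\right) = - 12 \left(9 - 6\right) = \left(-12\right) 3 = -36$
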